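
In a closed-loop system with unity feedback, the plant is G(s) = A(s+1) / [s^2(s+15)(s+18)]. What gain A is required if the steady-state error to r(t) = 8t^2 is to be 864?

G(s) has two factors of s in the denominator, so the system is type 2.
K_a = lim_{s→0} s^2·G(s) = A·1 / (15·18) = (1/270)·A.
e_ss = 16/K_a = 864 ⇒ K_a = 1/54 ⇒ A = (1/54)/(1/270) = 5.

5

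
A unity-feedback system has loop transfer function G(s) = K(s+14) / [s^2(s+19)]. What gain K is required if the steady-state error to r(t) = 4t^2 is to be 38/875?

250

G(s) has two factors of s in the denominator, so the system is type 2.
K_a = lim_{s→0} s^2·G(s) = K·14 / (19) = (14/19)·K.
e_ss = 8/K_a = 38/875 ⇒ K_a = 3500/19 ⇒ K = (3500/19)/(14/19) = 250.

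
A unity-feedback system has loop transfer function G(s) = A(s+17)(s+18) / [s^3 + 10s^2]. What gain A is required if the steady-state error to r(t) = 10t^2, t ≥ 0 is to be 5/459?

60

The denominator has no term below 10s^2 — 2 poles at s=0, type 2.
K_a = lim_{s→0} s^2·G(s) = A·17·18 / 10 = 30.6·A.
e_ss = 20/K_a = 5/459 ⇒ K_a = 1836 ⇒ A = 1836/30.6 = 60.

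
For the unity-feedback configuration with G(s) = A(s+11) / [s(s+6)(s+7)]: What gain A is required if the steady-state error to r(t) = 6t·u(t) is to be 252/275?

25

System type = 1 (one pole at s=0).
K_v = lim_{s→0} s·G(s) = A·11 / (6·7) = (11/42)·A.
e_ss = 6/K_v = 252/275 ⇒ K_v = 275/42 ⇒ A = (275/42)/(11/42) = 25.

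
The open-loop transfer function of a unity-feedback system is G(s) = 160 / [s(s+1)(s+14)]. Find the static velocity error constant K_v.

G(s) has one factor of s in the denominator, so the system is type 1.
K_v = lim_{s→0} s·G(s) = 160 / (1·14) = 80/7.

80/7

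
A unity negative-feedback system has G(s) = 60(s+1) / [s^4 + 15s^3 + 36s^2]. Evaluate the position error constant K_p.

K_p = lim_{s→0} G(s); with 2 poles at the origin the limit diverges, so K_p = ∞.

infinity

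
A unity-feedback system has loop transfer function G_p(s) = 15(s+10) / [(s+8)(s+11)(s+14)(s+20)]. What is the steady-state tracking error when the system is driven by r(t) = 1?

2464/2479

The open loop has no poles at the origin → type 0 system.
K_p = lim_{s→0} G_p(s) = 15·10 / (8·11·14·20) = 15/2464.
e_ss = 1/(1 + K_p) = 1/(2479/2464) = 2464/2479.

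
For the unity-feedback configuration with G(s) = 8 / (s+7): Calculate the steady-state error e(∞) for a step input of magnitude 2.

No free integrators in G(s): this is a type 0 system.
K_p = lim_{s→0} G(s) = 8 / (7) = 8/7.
e_ss = 2/(1 + K_p) = 2/(15/7) = 14/15.

14/15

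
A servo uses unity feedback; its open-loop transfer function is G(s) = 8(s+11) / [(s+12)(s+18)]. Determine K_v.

0

The open loop has no poles at the origin → type 0 system.
K_v = lim_{s→0} s·G(s) = 0 (the extra factor of s kills the finite limit).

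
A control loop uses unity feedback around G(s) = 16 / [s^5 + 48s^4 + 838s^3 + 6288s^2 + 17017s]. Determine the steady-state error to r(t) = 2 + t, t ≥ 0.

1063.5625

The denominator has no term below 17017s — 1 pole at s=0, type 1. Treating each term separately:
  • 2: tracked with zero error.
  • t: e_ss = 1/K_v with K_v=16/17017 → 1063.5625.
Total e_ss = 1063.5625.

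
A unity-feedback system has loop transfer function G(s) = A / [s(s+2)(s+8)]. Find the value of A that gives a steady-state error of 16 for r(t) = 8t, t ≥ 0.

G(s) has one factor of s in the denominator, so the system is type 1.
K_v = lim_{s→0} s·G(s) = A / (2·8) = 0.0625·A.
e_ss = 8/K_v = 16 ⇒ K_v = 0.5 ⇒ A = 0.5/0.0625 = 8.

8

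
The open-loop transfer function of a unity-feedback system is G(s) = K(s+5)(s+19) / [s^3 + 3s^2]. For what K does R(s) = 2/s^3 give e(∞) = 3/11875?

Factoring s^2 from the denominator leaves a polynomial with constant term 3, so the system is type 2.
K_a = lim_{s→0} s^2·G(s) = K·5·19 / 3 = (95/3)·K.
e_ss = 2/K_a = 3/11875 ⇒ K_a = 23750/3 ⇒ K = (23750/3)/(95/3) = 250.

250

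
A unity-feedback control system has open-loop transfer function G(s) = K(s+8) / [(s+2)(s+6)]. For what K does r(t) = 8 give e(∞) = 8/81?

120

No free integrators in G(s): this is a type 0 system.
K_p = lim_{s→0} G(s) = K·8 / (2·6) = (2/3)·K.
e_ss = 8/(1 + K_p) = 8/81 ⇒ 1 + (2/3)·K = 81 ⇒ K = 120.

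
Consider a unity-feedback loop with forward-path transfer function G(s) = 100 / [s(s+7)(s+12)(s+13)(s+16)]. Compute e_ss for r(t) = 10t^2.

System type = 1 (one pole at s=0).
K_a = lim_{s→0} s^2·G(s) = 0; the steady-state error to this parabolic input grows without bound.

infinity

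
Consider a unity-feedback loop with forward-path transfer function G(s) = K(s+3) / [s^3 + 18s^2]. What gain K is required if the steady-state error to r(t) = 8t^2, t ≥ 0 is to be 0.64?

The denominator has no term below 18s^2 — 2 poles at s=0, type 2.
K_a = lim_{s→0} s^2·G(s) = K·3 / 18 = (1/6)·K.
e_ss = 16/K_a = 0.64 ⇒ K_a = 25 ⇒ K = 25/(1/6) = 150.

150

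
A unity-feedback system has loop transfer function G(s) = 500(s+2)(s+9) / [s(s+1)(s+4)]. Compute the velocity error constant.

The open loop has one pole at the origin → type 1 system.
K_v = lim_{s→0} s·G(s) = 500·2·9 / (1·4) = 2250.

2250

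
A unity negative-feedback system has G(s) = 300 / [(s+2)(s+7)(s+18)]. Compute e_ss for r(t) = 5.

No free integrators in G(s): this is a type 0 system.
K_p = lim_{s→0} G(s) = 300 / (2·7·18) = 25/21.
e_ss = 5/(1 + K_p) = 5/(46/21) = 105/46.

105/46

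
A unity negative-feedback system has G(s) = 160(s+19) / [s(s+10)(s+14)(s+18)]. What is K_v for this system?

G(s) has one factor of s in the denominator, so the system is type 1.
K_v = lim_{s→0} s·G(s) = 160·19 / (10·14·18) = 76/63.

76/63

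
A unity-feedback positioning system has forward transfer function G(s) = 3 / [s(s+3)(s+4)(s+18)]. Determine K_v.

System type = 1 (one pole at s=0).
K_v = lim_{s→0} s·G(s) = 3 / (3·4·18) = 1/72.

1/72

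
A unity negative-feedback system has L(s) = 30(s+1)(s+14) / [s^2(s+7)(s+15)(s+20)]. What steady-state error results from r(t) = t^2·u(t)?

10

Two free integrators in L(s): this is a type 2 system.
K_a = lim_{s→0} s^2·L(s) = 30·1·14 / (7·15·20) = 0.2.
r(t) = t^2 gives R(s) = 2/s^3.
e_ss = 2/K_a = 2/0.2 = 10.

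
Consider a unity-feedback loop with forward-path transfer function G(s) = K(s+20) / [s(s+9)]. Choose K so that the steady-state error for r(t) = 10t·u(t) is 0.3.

15

The open loop has one pole at the origin → type 1 system.
K_v = lim_{s→0} s·G(s) = K·20 / (9) = (20/9)·K.
e_ss = 10/K_v = 0.3 ⇒ K_v = 100/3 ⇒ K = (100/3)/(20/9) = 15.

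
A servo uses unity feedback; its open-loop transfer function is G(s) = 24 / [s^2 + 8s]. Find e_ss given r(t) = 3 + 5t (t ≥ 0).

Lowest-order denominator term is 8s, so the open loop has 1 pole at the origin → type 1 system. Treating each term separately:
  • 3: tracked with zero error.
  • 5t: e_ss = 5/K_v with K_v=3 → 5/3.
Total e_ss = 5/3.

5/3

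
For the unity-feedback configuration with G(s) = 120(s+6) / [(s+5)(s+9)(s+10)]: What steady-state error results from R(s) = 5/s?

25/13

System type = 0 (no poles at s=0).
K_p = lim_{s→0} G(s) = 120·6 / (5·9·10) = 1.6.
e_ss = 5/(1 + K_p) = 5/2.6 = 25/13.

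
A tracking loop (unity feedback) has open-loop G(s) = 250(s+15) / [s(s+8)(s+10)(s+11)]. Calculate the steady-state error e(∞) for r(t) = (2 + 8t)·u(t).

704/375

G(s) has one factor of s in the denominator, so the system is type 1. Treating each term separately:
  • 2: tracked with zero error.
  • 8t: e_ss = 8/K_v with K_v=375/88 → 704/375.
Total e_ss = 704/375.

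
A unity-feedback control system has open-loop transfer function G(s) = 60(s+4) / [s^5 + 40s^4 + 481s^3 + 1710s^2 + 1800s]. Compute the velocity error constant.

2/15

Factoring s from the denominator leaves a polynomial with constant term 1800, so the system is type 1.
K_v = lim_{s→0} s·G(s) = 60·4 / 1800 = 2/15.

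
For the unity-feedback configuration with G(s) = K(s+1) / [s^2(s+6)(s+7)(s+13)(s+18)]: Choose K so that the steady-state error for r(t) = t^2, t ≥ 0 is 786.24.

25

G(s) has two factors of s in the denominator, so the system is type 2.
K_a = lim_{s→0} s^2·G(s) = K·1 / (6·7·13·18) = (1/9828)·K.
e_ss = 2/K_a = 786.24 ⇒ K_a = 25/9828 ⇒ K = (25/9828)/(1/9828) = 25.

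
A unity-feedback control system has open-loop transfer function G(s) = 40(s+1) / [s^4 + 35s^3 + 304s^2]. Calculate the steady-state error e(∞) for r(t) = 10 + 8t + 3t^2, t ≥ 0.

45.6

The denominator has no term below 304s^2 — 2 poles at s=0, type 2. Taking each input component in turn:
  • 10: tracked with zero error.
  • 8t: tracked with zero error.
  • 3t^2: e_ss = 6/K_a with K_a=5/38 → 45.6.
Total e_ss = 45.6.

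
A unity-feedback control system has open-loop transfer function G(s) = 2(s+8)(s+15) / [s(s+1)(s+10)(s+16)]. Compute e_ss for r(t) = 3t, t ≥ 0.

G(s) has one factor of s in the denominator, so the system is type 1.
K_v = lim_{s→0} s·G(s) = 2·8·15 / (1·10·16) = 1.5.
e_ss = 3/K_v = 3/1.5 = 2.

2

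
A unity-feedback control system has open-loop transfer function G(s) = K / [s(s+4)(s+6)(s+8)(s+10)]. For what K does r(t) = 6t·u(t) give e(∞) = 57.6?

200

The open loop has one pole at the origin → type 1 system.
K_v = lim_{s→0} s·G(s) = K / (4·6·8·10) = (1/1920)·K.
e_ss = 6/K_v = 57.6 ⇒ K_v = 5/48 ⇒ K = (5/48)/(1/1920) = 200.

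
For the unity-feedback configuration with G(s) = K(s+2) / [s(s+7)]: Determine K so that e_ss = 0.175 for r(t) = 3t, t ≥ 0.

One free integrator in G(s): this is a type 1 system.
K_v = lim_{s→0} s·G(s) = K·2 / (7) = (2/7)·K.
e_ss = 3/K_v = 0.175 ⇒ K_v = 120/7 ⇒ K = (120/7)/(2/7) = 60.

60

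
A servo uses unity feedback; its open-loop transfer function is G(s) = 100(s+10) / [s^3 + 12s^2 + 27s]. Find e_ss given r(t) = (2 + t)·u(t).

Lowest-order denominator term is 27s, so the open loop has 1 pole at the origin → type 1 system. By superposition:
  • 2: tracked with zero error.
  • t: e_ss = 1/K_v with K_v=1000/27 → 0.027.
Total e_ss = 0.027.

0.027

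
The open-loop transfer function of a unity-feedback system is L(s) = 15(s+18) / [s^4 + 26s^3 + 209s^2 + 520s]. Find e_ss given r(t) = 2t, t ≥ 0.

Lowest-order denominator term is 520s, so the open loop has 1 pole at the origin → type 1 system.
K_v = lim_{s→0} s·L(s) = 15·18 / 520 = 27/52.
e_ss = 2/K_v = 2/(27/52) = 104/27.

104/27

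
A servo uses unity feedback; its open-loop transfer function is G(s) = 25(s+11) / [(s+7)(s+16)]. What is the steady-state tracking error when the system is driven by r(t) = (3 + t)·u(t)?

System type = 0 (no poles at s=0). Treating each term separately:
  • 3: e_ss = 3/(1+K_p) with K_p=275/112 → 112/129.
  • t: a type-0 system cannot track it, e_ss → ∞.
The unbounded component dominates.

infinity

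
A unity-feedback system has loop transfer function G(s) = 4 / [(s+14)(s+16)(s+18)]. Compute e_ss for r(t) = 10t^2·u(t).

infinity

G(s) has no factors of s in the denominator, so the system is type 0.
K_a = lim_{s→0} s^2·G(s) = 0; the steady-state error to this parabolic input grows without bound.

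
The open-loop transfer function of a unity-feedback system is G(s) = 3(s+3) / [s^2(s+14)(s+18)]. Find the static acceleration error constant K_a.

System type = 2 (two poles at s=0).
K_a = lim_{s→0} s^2·G(s) = 3·3 / (14·18) = 1/28.

1/28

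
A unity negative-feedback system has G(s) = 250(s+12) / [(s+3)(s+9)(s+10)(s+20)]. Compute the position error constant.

G(s) has no factors of s in the denominator, so the system is type 0.
K_p = lim_{s→0} G(s) = 250·12 / (3·9·10·20) = 5/9.

5/9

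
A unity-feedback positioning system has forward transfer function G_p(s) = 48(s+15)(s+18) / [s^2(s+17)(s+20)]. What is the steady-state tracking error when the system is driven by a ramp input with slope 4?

System type = 2 (two poles at s=0).
A type-2 system has K_v = ∞, so it tracks a ramp input with zero steady-state error.

0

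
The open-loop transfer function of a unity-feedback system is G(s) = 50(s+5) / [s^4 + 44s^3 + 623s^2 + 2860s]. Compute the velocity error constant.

25/286

The denominator has no term below 2860s — 1 pole at s=0, type 1.
K_v = lim_{s→0} s·G(s) = 50·5 / 2860 = 25/286.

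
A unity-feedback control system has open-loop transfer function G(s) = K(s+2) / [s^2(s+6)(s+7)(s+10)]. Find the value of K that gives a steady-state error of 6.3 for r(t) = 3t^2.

Two free integrators in G(s): this is a type 2 system.
K_a = lim_{s→0} s^2·G(s) = K·2 / (6·7·10) = (1/210)·K.
e_ss = 6/K_a = 6.3 ⇒ K_a = 20/21 ⇒ K = (20/21)/(1/210) = 200.

200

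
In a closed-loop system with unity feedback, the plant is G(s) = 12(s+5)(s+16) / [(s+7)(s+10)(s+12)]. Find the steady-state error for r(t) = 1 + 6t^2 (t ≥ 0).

System type = 0 (no poles at s=0). By superposition:
  • 1: e_ss = 1/(1+K_p) with K_p=8/7 → 7/15.
  • 6t^2: a type-0 system cannot track it, e_ss → ∞.
The unbounded component dominates.

infinity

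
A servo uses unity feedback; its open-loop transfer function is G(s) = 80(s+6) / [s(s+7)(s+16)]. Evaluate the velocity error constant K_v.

30/7

System type = 1 (one pole at s=0).
K_v = lim_{s→0} s·G(s) = 80·6 / (7·16) = 30/7.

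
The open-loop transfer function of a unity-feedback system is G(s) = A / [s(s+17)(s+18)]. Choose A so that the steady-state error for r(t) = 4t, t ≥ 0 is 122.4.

10

The open loop has one pole at the origin → type 1 system.
K_v = lim_{s→0} s·G(s) = A / (17·18) = (1/306)·A.
e_ss = 4/K_v = 122.4 ⇒ K_v = 5/153 ⇒ A = (5/153)/(1/306) = 10.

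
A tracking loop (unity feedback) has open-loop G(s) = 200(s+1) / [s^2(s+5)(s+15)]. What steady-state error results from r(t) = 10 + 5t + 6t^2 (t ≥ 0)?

4.5

The open loop has two poles at the origin → type 2 system. By superposition:
  • 10: tracked with zero error.
  • 5t: tracked with zero error.
  • 6t^2: e_ss = 12/K_a with K_a=8/3 → 4.5.
Total e_ss = 4.5.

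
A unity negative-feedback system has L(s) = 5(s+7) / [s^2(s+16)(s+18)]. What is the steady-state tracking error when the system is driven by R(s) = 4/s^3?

L(s) has two factors of s in the denominator, so the system is type 2.
K_a = lim_{s→0} s^2·L(s) = 5·7 / (16·18) = 35/288.
r(t) = 2t^2 gives R(s) = 4/s^3.
e_ss = 4/K_a = 4/(35/288) = 1152/35.

1152/35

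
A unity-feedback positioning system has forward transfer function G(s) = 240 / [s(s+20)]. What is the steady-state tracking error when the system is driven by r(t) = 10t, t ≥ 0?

G(s) has one factor of s in the denominator, so the system is type 1.
K_v = lim_{s→0} s·G(s) = 240 / (20) = 12.
e_ss = 10/K_v = 10/12 = 5/6.

5/6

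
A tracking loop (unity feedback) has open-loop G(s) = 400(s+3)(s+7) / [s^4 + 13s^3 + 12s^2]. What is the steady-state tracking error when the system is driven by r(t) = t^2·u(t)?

1/350

Factoring s^2 from the denominator leaves a polynomial with constant term 12, so the system is type 2.
K_a = lim_{s→0} s^2·G(s) = 400·3·7 / 12 = 700.
r(t) = t^2 gives R(s) = 2/s^3.
e_ss = 2/K_a = 2/700 = 1/350.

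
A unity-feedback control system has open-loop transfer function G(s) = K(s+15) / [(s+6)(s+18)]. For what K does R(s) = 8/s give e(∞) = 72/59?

G(s) has no factors of s in the denominator, so the system is type 0.
K_p = lim_{s→0} G(s) = K·15 / (6·18) = (5/36)·K.
e_ss = 8/(1 + K_p) = 72/59 ⇒ 1 + (5/36)·K = 59/9 ⇒ K = 40.

40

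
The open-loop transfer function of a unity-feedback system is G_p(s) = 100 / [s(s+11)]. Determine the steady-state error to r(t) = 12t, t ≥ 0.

1.32

One free integrator in G_p(s): this is a type 1 system.
K_v = lim_{s→0} s·G_p(s) = 100 / (11) = 100/11.
e_ss = 12/K_v = 12/(100/11) = 1.32.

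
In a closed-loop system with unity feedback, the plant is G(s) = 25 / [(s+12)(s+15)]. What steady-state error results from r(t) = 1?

System type = 0 (no poles at s=0).
K_p = lim_{s→0} G(s) = 25 / (12·15) = 5/36.
e_ss = 1/(1 + K_p) = 1/(41/36) = 36/41.

36/41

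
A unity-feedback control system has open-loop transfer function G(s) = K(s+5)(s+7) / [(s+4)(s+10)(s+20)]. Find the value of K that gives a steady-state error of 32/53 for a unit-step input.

15

System type = 0 (no poles at s=0).
K_p = lim_{s→0} G(s) = K·5·7 / (4·10·20) = (7/160)·K.
e_ss = 1/(1 + K_p) = 32/53 ⇒ 1 + (7/160)·K = 53/32 ⇒ K = 15.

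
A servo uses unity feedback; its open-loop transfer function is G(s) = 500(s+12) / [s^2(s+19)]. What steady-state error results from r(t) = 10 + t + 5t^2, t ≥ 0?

19/600

The open loop has two poles at the origin → type 2 system. By superposition:
  • 10: tracked with zero error.
  • t: tracked with zero error.
  • 5t^2: e_ss = 10/K_a with K_a=6000/19 → 19/600.
Total e_ss = 19/600.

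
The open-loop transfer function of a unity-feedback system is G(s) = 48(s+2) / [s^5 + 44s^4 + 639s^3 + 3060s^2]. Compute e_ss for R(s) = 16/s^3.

The denominator has no term below 3060s^2 — 2 poles at s=0, type 2.
K_a = lim_{s→0} s^2·G(s) = 48·2 / 3060 = 8/255.
r(t) = 8t^2 gives R(s) = 16/s^3.
e_ss = 16/K_a = 16/(8/255) = 510.

510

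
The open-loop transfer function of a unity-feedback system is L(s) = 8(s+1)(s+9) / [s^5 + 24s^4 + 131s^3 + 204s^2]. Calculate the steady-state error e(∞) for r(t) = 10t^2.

The denominator has no term below 204s^2 — 2 poles at s=0, type 2.
K_a = lim_{s→0} s^2·L(s) = 8·1·9 / 204 = 6/17.
r(t) = 10t^2 gives R(s) = 20/s^3.
e_ss = 20/K_a = 20/(6/17) = 170/3.

170/3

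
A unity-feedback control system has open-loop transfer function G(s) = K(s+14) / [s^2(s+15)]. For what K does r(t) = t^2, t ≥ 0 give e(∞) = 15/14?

The open loop has two poles at the origin → type 2 system.
K_a = lim_{s→0} s^2·G(s) = K·14 / (15) = (14/15)·K.
e_ss = 2/K_a = 15/14 ⇒ K_a = 28/15 ⇒ K = (28/15)/(14/15) = 2.

2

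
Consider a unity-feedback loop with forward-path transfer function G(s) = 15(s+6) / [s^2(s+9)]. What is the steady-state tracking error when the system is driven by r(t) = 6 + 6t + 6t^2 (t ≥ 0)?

The open loop has two poles at the origin → type 2 system. Taking each input component in turn:
  • 6: tracked with zero error.
  • 6t: tracked with zero error.
  • 6t^2: e_ss = 12/K_a with K_a=10 → 1.2.
Total e_ss = 1.2.

1.2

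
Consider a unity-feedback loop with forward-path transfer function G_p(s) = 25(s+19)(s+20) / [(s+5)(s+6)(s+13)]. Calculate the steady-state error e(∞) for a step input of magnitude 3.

117/989

G_p(s) has no factors of s in the denominator, so the system is type 0.
K_p = lim_{s→0} G_p(s) = 25·19·20 / (5·6·13) = 950/39.
e_ss = 3/(1 + K_p) = 3/(989/39) = 117/989.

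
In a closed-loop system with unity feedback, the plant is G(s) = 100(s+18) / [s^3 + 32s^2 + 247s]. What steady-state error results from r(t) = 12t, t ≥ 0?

247/150

Factoring s from the denominator leaves a polynomial with constant term 247, so the system is type 1.
K_v = lim_{s→0} s·G(s) = 100·18 / 247 = 1800/247.
e_ss = 12/K_v = 12/(1800/247) = 247/150.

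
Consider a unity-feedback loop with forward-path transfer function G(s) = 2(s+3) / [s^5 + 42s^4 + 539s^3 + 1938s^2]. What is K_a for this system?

The denominator has no term below 1938s^2 — 2 poles at s=0, type 2.
K_a = lim_{s→0} s^2·G(s) = 2·3 / 1938 = 1/323.

1/323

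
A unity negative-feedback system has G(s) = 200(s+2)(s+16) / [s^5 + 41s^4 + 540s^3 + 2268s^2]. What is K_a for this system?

1600/567

Factoring s^2 from the denominator leaves a polynomial with constant term 2268, so the system is type 2.
K_a = lim_{s→0} s^2·G(s) = 200·2·16 / 2268 = 1600/567.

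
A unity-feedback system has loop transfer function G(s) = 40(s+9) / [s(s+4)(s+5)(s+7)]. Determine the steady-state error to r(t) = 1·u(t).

The open loop has one pole at the origin → type 1 system.
K_p = ∞ for a type-1 system; e_ss to a step is zero.

0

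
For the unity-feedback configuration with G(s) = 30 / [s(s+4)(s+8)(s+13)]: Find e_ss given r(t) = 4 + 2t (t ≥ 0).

416/15

One free integrator in G(s): this is a type 1 system. By superposition:
  • 4: tracked with zero error.
  • 2t: e_ss = 2/K_v with K_v=15/208 → 416/15.
Total e_ss = 416/15.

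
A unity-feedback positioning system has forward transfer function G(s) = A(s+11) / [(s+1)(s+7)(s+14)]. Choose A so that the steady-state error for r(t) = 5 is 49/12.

System type = 0 (no poles at s=0).
K_p = lim_{s→0} G(s) = A·11 / (1·7·14) = (11/98)·A.
e_ss = 5/(1 + K_p) = 49/12 ⇒ 1 + (11/98)·A = 60/49 ⇒ A = 2.

2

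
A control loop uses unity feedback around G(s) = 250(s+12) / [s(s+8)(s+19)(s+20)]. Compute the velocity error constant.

System type = 1 (one pole at s=0).
K_v = lim_{s→0} s·G(s) = 250·12 / (8·19·20) = 75/76.

75/76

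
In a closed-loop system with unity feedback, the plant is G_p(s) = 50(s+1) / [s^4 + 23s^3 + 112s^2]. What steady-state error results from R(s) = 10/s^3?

Factoring s^2 from the denominator leaves a polynomial with constant term 112, so the system is type 2.
K_a = lim_{s→0} s^2·G_p(s) = 50·1 / 112 = 25/56.
r(t) = 5t^2 gives R(s) = 10/s^3.
e_ss = 10/K_a = 10/(25/56) = 22.4.

22.4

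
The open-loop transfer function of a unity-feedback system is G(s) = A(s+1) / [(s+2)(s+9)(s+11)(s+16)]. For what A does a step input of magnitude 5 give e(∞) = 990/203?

80

No free integrators in G(s): this is a type 0 system.
K_p = lim_{s→0} G(s) = A·1 / (2·9·11·16) = (1/3168)·A.
e_ss = 5/(1 + K_p) = 990/203 ⇒ 1 + (1/3168)·A = 203/198 ⇒ A = 80.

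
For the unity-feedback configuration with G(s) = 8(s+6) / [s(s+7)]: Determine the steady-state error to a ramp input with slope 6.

One free integrator in G(s): this is a type 1 system.
K_v = lim_{s→0} s·G(s) = 8·6 / (7) = 48/7.
e_ss = 6/K_v = 6/(48/7) = 0.875.

0.875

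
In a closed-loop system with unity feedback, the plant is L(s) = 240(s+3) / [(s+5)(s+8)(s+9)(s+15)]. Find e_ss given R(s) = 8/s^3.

L(s) has no factors of s in the denominator, so the system is type 0.
For a type-0 system K_a = 0, so e_ss to a parabolic input is unbounded.

infinity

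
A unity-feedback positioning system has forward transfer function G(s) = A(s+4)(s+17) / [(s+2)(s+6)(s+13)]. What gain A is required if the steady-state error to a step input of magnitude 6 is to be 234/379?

G(s) has no factors of s in the denominator, so the system is type 0.
K_p = lim_{s→0} G(s) = A·4·17 / (2·6·13) = (17/39)·A.
e_ss = 6/(1 + K_p) = 234/379 ⇒ 1 + (17/39)·A = 379/39 ⇒ A = 20.

20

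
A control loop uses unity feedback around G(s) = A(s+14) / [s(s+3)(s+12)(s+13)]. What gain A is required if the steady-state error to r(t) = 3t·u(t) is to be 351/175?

50

One free integrator in G(s): this is a type 1 system.
K_v = lim_{s→0} s·G(s) = A·14 / (3·12·13) = (7/234)·A.
e_ss = 3/K_v = 351/175 ⇒ K_v = 175/117 ⇒ A = (175/117)/(7/234) = 50.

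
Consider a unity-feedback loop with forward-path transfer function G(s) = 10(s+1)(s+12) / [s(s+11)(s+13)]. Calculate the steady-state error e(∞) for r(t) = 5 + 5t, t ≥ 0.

143/24

The open loop has one pole at the origin → type 1 system. Treating each term separately:
  • 5: tracked with zero error.
  • 5t: e_ss = 5/K_v with K_v=120/143 → 143/24.
Total e_ss = 143/24.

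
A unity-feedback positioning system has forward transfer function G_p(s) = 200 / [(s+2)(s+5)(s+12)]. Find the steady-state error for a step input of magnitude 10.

The open loop has no poles at the origin → type 0 system.
K_p = lim_{s→0} G_p(s) = 200 / (2·5·12) = 5/3.
e_ss = 10/(1 + K_p) = 10/(8/3) = 3.75.

3.75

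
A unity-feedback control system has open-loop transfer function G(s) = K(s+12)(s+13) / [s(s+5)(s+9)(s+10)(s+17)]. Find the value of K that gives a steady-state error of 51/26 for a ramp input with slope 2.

G(s) has one factor of s in the denominator, so the system is type 1.
K_v = lim_{s→0} s·G(s) = K·12·13 / (5·9·10·17) = (26/1275)·K.
e_ss = 2/K_v = 51/26 ⇒ K_v = 52/51 ⇒ K = (52/51)/(26/1275) = 50.

50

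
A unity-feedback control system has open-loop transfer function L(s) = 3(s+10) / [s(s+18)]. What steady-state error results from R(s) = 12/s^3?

infinity

L(s) has one factor of s in the denominator, so the system is type 1.
K_a = lim_{s→0} s^2·L(s) = 0; the steady-state error to this parabolic input grows without bound.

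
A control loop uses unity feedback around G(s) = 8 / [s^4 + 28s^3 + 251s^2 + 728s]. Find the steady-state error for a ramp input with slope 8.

Lowest-order denominator term is 728s, so the open loop has 1 pole at the origin → type 1 system.
K_v = lim_{s→0} s·G(s) = 8 / 728 = 1/91.
e_ss = 8/K_v = 8/(1/91) = 728.

728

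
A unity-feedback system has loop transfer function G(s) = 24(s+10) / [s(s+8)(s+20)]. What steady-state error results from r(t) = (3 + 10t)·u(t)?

20/3

The open loop has one pole at the origin → type 1 system. Taking each input component in turn:
  • 3: tracked with zero error.
  • 10t: e_ss = 10/K_v with K_v=1.5 → 20/3.
Total e_ss = 20/3.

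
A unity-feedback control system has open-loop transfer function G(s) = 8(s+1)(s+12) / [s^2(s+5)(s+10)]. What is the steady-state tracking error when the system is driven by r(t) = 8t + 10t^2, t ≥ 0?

125/12

System type = 2 (two poles at s=0). Treating each term separately:
  • 8t: tracked with zero error.
  • 10t^2: e_ss = 20/K_a with K_a=1.92 → 125/12.
Total e_ss = 125/12.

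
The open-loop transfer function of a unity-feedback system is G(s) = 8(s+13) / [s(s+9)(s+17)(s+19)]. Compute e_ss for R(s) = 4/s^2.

2907/26

G(s) has one factor of s in the denominator, so the system is type 1.
K_v = lim_{s→0} s·G(s) = 8·13 / (9·17·19) = 104/2907.
e_ss = 4/K_v = 4/(104/2907) = 2907/26.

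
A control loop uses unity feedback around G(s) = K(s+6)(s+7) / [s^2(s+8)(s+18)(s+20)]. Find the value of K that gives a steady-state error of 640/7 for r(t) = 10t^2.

G(s) has two factors of s in the denominator, so the system is type 2.
K_a = lim_{s→0} s^2·G(s) = K·6·7 / (8·18·20) = (7/480)·K.
e_ss = 20/K_a = 640/7 ⇒ K_a = 7/32 ⇒ K = (7/32)/(7/480) = 15.

15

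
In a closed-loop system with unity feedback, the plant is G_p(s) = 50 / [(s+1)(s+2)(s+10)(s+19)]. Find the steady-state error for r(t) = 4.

G_p(s) has no factors of s in the denominator, so the system is type 0.
K_p = lim_{s→0} G_p(s) = 50 / (1·2·10·19) = 5/38.
e_ss = 4/(1 + K_p) = 4/(43/38) = 152/43.

152/43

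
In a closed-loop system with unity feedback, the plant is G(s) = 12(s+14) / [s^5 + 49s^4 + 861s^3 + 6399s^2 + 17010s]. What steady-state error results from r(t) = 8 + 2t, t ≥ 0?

202.5

Lowest-order denominator term is 17010s, so the open loop has 1 pole at the origin → type 1 system. Treating each term separately:
  • 8: tracked with zero error.
  • 2t: e_ss = 2/K_v with K_v=4/405 → 202.5.
Total e_ss = 202.5.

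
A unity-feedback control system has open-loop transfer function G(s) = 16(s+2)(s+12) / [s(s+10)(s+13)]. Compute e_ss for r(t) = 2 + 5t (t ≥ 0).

One free integrator in G(s): this is a type 1 system. By superposition:
  • 2: tracked with zero error.
  • 5t: e_ss = 5/K_v with K_v=192/65 → 325/192.
Total e_ss = 325/192.

325/192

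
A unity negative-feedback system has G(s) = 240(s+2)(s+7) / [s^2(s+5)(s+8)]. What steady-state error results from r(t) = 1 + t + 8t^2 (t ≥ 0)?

4/21

Two free integrators in G(s): this is a type 2 system. By superposition:
  • 1: tracked with zero error.
  • t: tracked with zero error.
  • 8t^2: e_ss = 16/K_a with K_a=84 → 4/21.
Total e_ss = 4/21.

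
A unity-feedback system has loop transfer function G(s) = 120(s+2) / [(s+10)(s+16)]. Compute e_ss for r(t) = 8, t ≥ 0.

3.2

System type = 0 (no poles at s=0).
K_p = lim_{s→0} G(s) = 120·2 / (10·16) = 1.5.
e_ss = 8/(1 + K_p) = 8/2.5 = 3.2.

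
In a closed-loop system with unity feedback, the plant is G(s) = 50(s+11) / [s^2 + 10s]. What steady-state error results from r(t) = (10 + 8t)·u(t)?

8/55

The denominator has no term below 10s — 1 pole at s=0, type 1. By superposition:
  • 10: tracked with zero error.
  • 8t: e_ss = 8/K_v with K_v=55 → 8/55.
Total e_ss = 8/55.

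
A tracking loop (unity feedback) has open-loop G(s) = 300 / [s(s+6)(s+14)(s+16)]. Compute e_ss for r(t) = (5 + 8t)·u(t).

G(s) has one factor of s in the denominator, so the system is type 1. Taking each input component in turn:
  • 5: tracked with zero error.
  • 8t: e_ss = 8/K_v with K_v=25/112 → 35.84.
Total e_ss = 35.84.

35.84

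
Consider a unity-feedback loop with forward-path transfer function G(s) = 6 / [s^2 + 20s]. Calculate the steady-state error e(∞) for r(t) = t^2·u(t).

infinity

Factoring s from the denominator leaves a polynomial with constant term 20, so the system is type 1.
For a type-1 system K_a = 0, so e_ss to a parabolic input is unbounded.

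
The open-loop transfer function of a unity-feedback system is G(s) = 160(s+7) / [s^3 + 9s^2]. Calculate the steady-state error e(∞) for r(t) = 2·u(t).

0

The denominator has no term below 9s^2 — 2 poles at s=0, type 2.
A type-2 system has K_p = ∞, so it tracks a step input with zero steady-state error.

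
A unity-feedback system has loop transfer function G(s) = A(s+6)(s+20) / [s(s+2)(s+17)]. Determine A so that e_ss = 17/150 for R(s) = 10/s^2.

25

One free integrator in G(s): this is a type 1 system.
K_v = lim_{s→0} s·G(s) = A·6·20 / (2·17) = (60/17)·A.
e_ss = 10/K_v = 17/150 ⇒ K_v = 1500/17 ⇒ A = (1500/17)/(60/17) = 25.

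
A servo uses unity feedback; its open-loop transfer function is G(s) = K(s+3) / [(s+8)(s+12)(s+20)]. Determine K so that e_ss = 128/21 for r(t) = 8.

200

The open loop has no poles at the origin → type 0 system.
K_p = lim_{s→0} G(s) = K·3 / (8·12·20) = (1/640)·K.
e_ss = 8/(1 + K_p) = 128/21 ⇒ 1 + (1/640)·K = 1.3125 ⇒ K = 200.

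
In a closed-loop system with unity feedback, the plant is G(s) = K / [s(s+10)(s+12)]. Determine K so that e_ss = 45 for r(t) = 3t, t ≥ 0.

8

The open loop has one pole at the origin → type 1 system.
K_v = lim_{s→0} s·G(s) = K / (10·12) = (1/120)·K.
e_ss = 3/K_v = 45 ⇒ K_v = 1/15 ⇒ K = (1/15)/(1/120) = 8.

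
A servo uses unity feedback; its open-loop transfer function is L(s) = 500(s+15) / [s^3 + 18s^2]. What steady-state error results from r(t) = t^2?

Lowest-order denominator term is 18s^2, so the open loop has 2 poles at the origin → type 2 system.
K_a = lim_{s→0} s^2·L(s) = 500·15 / 18 = 1250/3.
r(t) = t^2 gives R(s) = 2/s^3.
e_ss = 2/K_a = 2/(1250/3) = 0.0048.

0.0048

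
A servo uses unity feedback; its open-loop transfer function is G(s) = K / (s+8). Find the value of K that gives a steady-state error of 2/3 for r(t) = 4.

System type = 0 (no poles at s=0).
K_p = lim_{s→0} G(s) = K / (8) = 0.125·K.
e_ss = 4/(1 + K_p) = 2/3 ⇒ 1 + 0.125·K = 6 ⇒ K = 40.

40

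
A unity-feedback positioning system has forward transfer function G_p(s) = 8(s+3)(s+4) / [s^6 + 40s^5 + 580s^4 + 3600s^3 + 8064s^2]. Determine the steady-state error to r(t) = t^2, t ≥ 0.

The denominator has no term below 8064s^2 — 2 poles at s=0, type 2.
K_a = lim_{s→0} s^2·G_p(s) = 8·3·4 / 8064 = 1/84.
r(t) = t^2 gives R(s) = 2/s^3.
e_ss = 2/K_a = 2/(1/84) = 168.

168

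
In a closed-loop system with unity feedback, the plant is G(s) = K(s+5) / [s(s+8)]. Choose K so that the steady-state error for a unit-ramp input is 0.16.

The open loop has one pole at the origin → type 1 system.
K_v = lim_{s→0} s·G(s) = K·5 / (8) = 0.625·K.
e_ss = 1/K_v = 0.16 ⇒ K_v = 6.25 ⇒ K = 6.25/0.625 = 10.

10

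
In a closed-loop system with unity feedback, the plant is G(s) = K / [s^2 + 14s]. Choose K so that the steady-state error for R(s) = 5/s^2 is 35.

The denominator has no term below 14s — 1 pole at s=0, type 1.
K_v = lim_{s→0} s·G(s) = K / 14 = (1/14)·K.
e_ss = 5/K_v = 35 ⇒ K_v = 1/7 ⇒ K = (1/7)/(1/14) = 2.

2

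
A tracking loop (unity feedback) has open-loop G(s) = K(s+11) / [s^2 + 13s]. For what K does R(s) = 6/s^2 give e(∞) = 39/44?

Lowest-order denominator term is 13s, so the open loop has 1 pole at the origin → type 1 system.
K_v = lim_{s→0} s·G(s) = K·11 / 13 = (11/13)·K.
e_ss = 6/K_v = 39/44 ⇒ K_v = 88/13 ⇒ K = (88/13)/(11/13) = 8.

8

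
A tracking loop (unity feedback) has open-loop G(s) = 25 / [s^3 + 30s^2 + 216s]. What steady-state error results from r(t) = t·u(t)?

The denominator has no term below 216s — 1 pole at s=0, type 1.
K_v = lim_{s→0} s·G(s) = 25 / 216 = 25/216.
e_ss = 1/K_v = 1/(25/216) = 8.64.

8.64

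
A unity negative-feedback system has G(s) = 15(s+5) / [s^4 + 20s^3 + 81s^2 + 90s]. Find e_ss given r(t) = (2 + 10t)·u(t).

Lowest-order denominator term is 90s, so the open loop has 1 pole at the origin → type 1 system. Taking each input component in turn:
  • 2: tracked with zero error.
  • 10t: e_ss = 10/K_v with K_v=5/6 → 12.
Total e_ss = 12.

12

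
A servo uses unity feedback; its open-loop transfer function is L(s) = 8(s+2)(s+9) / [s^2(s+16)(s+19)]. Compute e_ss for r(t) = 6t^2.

76/3

The open loop has two poles at the origin → type 2 system.
K_a = lim_{s→0} s^2·L(s) = 8·2·9 / (16·19) = 9/19.
r(t) = 6t^2 gives R(s) = 12/s^3.
e_ss = 12/K_a = 12/(9/19) = 76/3.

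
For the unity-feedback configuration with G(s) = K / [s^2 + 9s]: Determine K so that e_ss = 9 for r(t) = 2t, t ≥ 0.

2

Factoring s from the denominator leaves a polynomial with constant term 9, so the system is type 1.
K_v = lim_{s→0} s·G(s) = K / 9 = (1/9)·K.
e_ss = 2/K_v = 9 ⇒ K_v = 2/9 ⇒ K = (2/9)/(1/9) = 2.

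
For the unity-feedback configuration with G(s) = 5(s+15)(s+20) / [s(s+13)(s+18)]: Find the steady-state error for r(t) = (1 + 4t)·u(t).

One free integrator in G(s): this is a type 1 system. By superposition:
  • 1: tracked with zero error.
  • 4t: e_ss = 4/K_v with K_v=250/39 → 0.624.
Total e_ss = 0.624.

0.624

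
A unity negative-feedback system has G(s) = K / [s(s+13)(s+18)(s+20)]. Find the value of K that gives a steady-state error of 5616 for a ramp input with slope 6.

5

One free integrator in G(s): this is a type 1 system.
K_v = lim_{s→0} s·G(s) = K / (13·18·20) = (1/4680)·K.
e_ss = 6/K_v = 5616 ⇒ K_v = 1/936 ⇒ K = (1/936)/(1/4680) = 5.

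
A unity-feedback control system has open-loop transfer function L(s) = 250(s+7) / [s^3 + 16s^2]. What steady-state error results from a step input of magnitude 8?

0

The denominator has no term below 16s^2 — 2 poles at s=0, type 2.
K_p = ∞ for a type-2 system; e_ss to a step is zero.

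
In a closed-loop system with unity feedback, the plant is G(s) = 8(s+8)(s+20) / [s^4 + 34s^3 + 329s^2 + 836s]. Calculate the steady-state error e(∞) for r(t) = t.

209/320

Lowest-order denominator term is 836s, so the open loop has 1 pole at the origin → type 1 system.
K_v = lim_{s→0} s·G(s) = 8·8·20 / 836 = 320/209.
e_ss = 1/K_v = 1/(320/209) = 209/320.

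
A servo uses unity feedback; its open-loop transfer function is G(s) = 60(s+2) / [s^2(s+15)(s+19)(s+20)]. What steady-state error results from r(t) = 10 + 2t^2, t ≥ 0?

System type = 2 (two poles at s=0). Treating each term separately:
  • 10: tracked with zero error.
  • 2t^2: e_ss = 4/K_a with K_a=2/95 → 190.
Total e_ss = 190.

190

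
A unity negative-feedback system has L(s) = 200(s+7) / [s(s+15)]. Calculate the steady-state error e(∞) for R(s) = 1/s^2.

System type = 1 (one pole at s=0).
K_v = lim_{s→0} s·L(s) = 200·7 / (15) = 280/3.
e_ss = 1/K_v = 1/(280/3) = 3/280.

3/280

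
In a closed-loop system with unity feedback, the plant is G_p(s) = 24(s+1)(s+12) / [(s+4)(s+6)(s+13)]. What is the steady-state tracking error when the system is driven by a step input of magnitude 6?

System type = 0 (no poles at s=0).
K_p = lim_{s→0} G_p(s) = 24·1·12 / (4·6·13) = 12/13.
e_ss = 6/(1 + K_p) = 6/(25/13) = 3.12.

3.12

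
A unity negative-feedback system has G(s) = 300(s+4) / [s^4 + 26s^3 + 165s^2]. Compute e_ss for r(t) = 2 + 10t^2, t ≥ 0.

2.75

Lowest-order denominator term is 165s^2, so the open loop has 2 poles at the origin → type 2 system. Taking each input component in turn:
  • 2: tracked with zero error.
  • 10t^2: e_ss = 20/K_a with K_a=80/11 → 2.75.
Total e_ss = 2.75.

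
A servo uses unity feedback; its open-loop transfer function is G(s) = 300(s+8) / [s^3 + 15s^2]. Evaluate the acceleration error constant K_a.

Factoring s^2 from the denominator leaves a polynomial with constant term 15, so the system is type 2.
K_a = lim_{s→0} s^2·G(s) = 300·8 / 15 = 160.

160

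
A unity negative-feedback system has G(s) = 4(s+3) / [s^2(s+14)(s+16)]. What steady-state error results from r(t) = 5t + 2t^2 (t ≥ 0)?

Two free integrators in G(s): this is a type 2 system. By superposition:
  • 5t: tracked with zero error.
  • 2t^2: e_ss = 4/K_a with K_a=3/56 → 224/3.
Total e_ss = 224/3.

224/3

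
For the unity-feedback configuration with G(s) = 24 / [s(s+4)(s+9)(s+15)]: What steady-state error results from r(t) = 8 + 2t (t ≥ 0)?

45

The open loop has one pole at the origin → type 1 system. Taking each input component in turn:
  • 8: tracked with zero error.
  • 2t: e_ss = 2/K_v with K_v=2/45 → 45.
Total e_ss = 45.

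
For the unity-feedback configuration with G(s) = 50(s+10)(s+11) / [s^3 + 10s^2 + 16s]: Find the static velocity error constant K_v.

Factoring s from the denominator leaves a polynomial with constant term 16, so the system is type 1.
K_v = lim_{s→0} s·G(s) = 50·10·11 / 16 = 343.75.

343.75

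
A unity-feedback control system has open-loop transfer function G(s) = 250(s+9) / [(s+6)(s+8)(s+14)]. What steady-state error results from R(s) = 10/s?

G(s) has no factors of s in the denominator, so the system is type 0.
K_p = lim_{s→0} G(s) = 250·9 / (6·8·14) = 375/112.
e_ss = 10/(1 + K_p) = 10/(487/112) = 1120/487.

1120/487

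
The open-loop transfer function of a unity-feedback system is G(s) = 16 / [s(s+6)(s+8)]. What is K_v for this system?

One free integrator in G(s): this is a type 1 system.
K_v = lim_{s→0} s·G(s) = 16 / (6·8) = 1/3.

1/3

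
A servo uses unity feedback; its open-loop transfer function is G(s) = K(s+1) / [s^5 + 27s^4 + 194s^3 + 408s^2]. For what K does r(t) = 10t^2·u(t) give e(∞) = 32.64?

Lowest-order denominator term is 408s^2, so the open loop has 2 poles at the origin → type 2 system.
K_a = lim_{s→0} s^2·G(s) = K·1 / 408 = (1/408)·K.
e_ss = 20/K_a = 32.64 ⇒ K_a = 125/204 ⇒ K = (125/204)/(1/408) = 250.

250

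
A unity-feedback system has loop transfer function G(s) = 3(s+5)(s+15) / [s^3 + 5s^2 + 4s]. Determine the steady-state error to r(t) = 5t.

Lowest-order denominator term is 4s, so the open loop has 1 pole at the origin → type 1 system.
K_v = lim_{s→0} s·G(s) = 3·5·15 / 4 = 56.25.
e_ss = 5/K_v = 5/56.25 = 4/45.

4/45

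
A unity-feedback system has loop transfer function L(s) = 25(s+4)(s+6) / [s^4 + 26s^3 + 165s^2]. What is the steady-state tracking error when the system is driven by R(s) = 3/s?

0

Factoring s^2 from the denominator leaves a polynomial with constant term 165, so the system is type 2.
K_p = ∞ for a type-2 system; e_ss to a step is zero.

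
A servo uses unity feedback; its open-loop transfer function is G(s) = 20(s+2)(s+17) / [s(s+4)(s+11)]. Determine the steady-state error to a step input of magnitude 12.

System type = 1 (one pole at s=0).
A type-1 system has K_p = ∞, so it tracks a step input with zero steady-state error.

0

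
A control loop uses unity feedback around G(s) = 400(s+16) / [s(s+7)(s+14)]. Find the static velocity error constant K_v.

3200/49

System type = 1 (one pole at s=0).
K_v = lim_{s→0} s·G(s) = 400·16 / (7·14) = 3200/49.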